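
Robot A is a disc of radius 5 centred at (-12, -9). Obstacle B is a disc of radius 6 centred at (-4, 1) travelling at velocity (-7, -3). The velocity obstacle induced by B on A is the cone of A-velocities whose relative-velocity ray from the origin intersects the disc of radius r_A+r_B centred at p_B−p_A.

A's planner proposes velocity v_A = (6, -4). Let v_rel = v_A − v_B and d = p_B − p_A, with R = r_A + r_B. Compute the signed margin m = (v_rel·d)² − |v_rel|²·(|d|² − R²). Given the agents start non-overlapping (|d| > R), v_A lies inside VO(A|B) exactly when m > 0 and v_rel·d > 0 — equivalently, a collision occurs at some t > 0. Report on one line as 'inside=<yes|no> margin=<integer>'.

d = (8, 10),  |d|² = 164;  R = 5+6 = 11,  c = 164−11² = 43
v_rel = (13, -1),  |v_rel|² = 170;  v_rel·d = (13)·(8) + (-1)·(10) = 94
170·t² − 188·t + 43 = 0  ⇒  m = 94² − 170·43 = 1526
m = 1526 > 0,  v_rel·d = 94 > 0  ⇒  inside

inside=yes margin=1526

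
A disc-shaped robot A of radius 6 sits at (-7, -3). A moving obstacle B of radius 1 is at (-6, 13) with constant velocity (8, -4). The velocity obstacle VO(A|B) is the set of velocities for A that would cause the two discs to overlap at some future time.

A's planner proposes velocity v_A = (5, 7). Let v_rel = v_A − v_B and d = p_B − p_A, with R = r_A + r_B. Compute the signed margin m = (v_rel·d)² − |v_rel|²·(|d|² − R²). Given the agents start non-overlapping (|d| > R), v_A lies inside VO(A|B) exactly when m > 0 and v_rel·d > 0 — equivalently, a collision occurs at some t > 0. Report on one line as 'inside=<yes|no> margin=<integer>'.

d = (1, 16),  |d|² = 257;  R = 6+1 = 7,  c = 257−7² = 208
v_rel = (-3, 11),  |v_rel|² = 130;  v_rel·d = (-3)·(1) + (11)·(16) = 173
130·t² − 346·t + 208 = 0  ⇒  m = 173² − 130·208 = 2889
m = 2889 > 0,  v_rel·d = 173 > 0  ⇒  inside

inside=yes margin=2889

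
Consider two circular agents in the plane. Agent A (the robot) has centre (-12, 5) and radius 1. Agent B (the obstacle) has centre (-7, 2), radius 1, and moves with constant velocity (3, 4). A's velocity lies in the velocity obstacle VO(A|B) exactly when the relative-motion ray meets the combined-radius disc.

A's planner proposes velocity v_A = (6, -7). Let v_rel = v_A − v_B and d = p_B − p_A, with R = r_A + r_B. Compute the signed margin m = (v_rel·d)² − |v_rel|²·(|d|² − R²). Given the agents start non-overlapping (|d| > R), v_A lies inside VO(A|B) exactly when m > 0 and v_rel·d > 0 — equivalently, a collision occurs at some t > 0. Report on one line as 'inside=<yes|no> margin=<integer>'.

d = (5, -3),  |d|² = 34;  R = 1+1 = 2,  c = 34−2² = 30
v_rel = (3, -11),  |v_rel|² = 130;  v_rel·d = (3)·(5) + (-11)·(-3) = 48
130·t² − 96·t + 30 = 0  ⇒  m = 48² − 130·30 = -1596
m = -1596 < 0,  v_rel·d = 48 > 0  ⇒  outside

inside=no margin=-1596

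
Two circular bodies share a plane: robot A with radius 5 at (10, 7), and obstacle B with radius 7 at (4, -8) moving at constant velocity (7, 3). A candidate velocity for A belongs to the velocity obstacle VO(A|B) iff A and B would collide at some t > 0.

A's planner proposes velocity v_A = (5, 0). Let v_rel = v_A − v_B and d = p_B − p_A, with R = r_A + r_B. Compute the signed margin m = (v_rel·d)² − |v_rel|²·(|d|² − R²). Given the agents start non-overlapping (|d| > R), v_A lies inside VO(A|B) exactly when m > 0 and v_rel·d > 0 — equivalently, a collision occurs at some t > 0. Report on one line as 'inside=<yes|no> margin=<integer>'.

d = (-6, -15),  |d|² = 261;  R = 5+7 = 12,  c = 261−12² = 117
v_rel = (-2, -3),  |v_rel|² = 13;  v_rel·d = (-2)·(-6) + (-3)·(-15) = 57
13·t² − 114·t + 117 = 0  ⇒  m = 57² − 13·117 = 1728
m = 1728 > 0,  v_rel·d = 57 > 0  ⇒  inside

inside=yes margin=1728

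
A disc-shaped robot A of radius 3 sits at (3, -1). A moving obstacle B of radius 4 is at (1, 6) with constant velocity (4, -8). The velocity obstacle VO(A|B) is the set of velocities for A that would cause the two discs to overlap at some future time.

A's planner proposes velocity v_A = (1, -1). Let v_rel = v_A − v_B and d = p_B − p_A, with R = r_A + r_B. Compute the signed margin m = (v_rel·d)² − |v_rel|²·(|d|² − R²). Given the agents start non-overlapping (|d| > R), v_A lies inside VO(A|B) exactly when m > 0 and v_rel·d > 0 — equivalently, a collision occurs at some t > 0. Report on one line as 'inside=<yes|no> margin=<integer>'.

d = (-2, 7),  |d|² = 53;  R = 3+4 = 7,  c = 53−7² = 4
v_rel = (-3, 7),  |v_rel|² = 58;  v_rel·d = (-3)·(-2) + (7)·(7) = 55
58·t² − 110·t + 4 = 0  ⇒  m = 55² − 58·4 = 2793
m = 2793 > 0,  v_rel·d = 55 > 0  ⇒  inside

inside=yes margin=2793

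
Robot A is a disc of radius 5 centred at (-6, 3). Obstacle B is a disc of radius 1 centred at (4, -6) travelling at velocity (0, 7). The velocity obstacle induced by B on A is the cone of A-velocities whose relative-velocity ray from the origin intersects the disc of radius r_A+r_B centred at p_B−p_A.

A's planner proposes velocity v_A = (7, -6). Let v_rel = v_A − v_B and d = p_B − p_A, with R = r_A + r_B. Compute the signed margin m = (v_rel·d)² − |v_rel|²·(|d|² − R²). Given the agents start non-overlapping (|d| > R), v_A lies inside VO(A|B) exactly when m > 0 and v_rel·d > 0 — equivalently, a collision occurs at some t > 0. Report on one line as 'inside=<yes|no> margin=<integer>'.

d = (10, -9),  |d|² = 181;  R = 5+1 = 6,  c = 181−6² = 145
v_rel = (7, -13),  |v_rel|² = 218;  v_rel·d = (7)·(10) + (-13)·(-9) = 187
218·t² − 374·t + 145 = 0  ⇒  m = 187² − 218·145 = 3359
m = 3359 > 0,  v_rel·d = 187 > 0  ⇒  inside

inside=yes margin=3359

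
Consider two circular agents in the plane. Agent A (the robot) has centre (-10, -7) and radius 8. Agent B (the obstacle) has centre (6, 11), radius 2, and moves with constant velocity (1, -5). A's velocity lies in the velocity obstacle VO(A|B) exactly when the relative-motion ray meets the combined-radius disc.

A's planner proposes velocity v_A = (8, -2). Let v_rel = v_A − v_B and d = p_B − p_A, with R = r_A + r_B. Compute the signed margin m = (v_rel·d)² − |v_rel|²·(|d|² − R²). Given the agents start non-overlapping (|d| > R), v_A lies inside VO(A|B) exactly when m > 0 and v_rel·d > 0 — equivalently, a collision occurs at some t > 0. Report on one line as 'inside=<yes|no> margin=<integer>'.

d = (16, 18),  |d|² = 580;  R = 8+2 = 10,  c = 580−10² = 480
v_rel = (7, 3),  |v_rel|² = 58;  v_rel·d = (7)·(16) + (3)·(18) = 166
58·t² − 332·t + 480 = 0  ⇒  m = 166² − 58·480 = -284
m = -284 < 0,  v_rel·d = 166 > 0  ⇒  outside

inside=no margin=-284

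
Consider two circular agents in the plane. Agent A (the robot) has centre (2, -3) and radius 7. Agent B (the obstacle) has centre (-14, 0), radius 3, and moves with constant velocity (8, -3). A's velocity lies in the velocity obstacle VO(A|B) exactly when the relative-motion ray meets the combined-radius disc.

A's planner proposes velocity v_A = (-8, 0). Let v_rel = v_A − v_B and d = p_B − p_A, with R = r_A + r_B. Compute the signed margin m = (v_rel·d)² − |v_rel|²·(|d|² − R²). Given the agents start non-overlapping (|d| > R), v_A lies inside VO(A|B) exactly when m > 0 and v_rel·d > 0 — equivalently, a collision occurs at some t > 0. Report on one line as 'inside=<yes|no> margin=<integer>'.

d = (-16, 3),  |d|² = 265;  R = 7+3 = 10,  c = 265−10² = 165
v_rel = (-16, 3),  |v_rel|² = 265;  v_rel·d = (-16)·(-16) + (3)·(3) = 265
265·t² − 530·t + 165 = 0  ⇒  m = 265² − 265·165 = 26500
m = 26500 > 0,  v_rel·d = 265 > 0  ⇒  inside

inside=yes margin=26500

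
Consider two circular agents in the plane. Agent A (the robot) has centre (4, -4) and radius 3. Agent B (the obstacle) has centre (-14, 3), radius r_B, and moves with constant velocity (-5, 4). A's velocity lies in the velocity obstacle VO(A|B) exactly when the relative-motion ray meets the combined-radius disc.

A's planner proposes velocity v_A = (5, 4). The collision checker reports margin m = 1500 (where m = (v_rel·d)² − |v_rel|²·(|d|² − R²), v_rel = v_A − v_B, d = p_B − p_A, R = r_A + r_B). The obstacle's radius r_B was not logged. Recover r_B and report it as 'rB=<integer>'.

m = 1500
d = (-18, 7);  v_rel = (10, 0),  |v_rel|² = 100
v_rel×d = (10)·(7) − (0)·(-18) = 70
since m = R²·100 − 70²:  R² = (4900 + 1500) / 100 = 64
R = √64 = 8  ⇒  r_B = 8 − 3 = 5

rB=5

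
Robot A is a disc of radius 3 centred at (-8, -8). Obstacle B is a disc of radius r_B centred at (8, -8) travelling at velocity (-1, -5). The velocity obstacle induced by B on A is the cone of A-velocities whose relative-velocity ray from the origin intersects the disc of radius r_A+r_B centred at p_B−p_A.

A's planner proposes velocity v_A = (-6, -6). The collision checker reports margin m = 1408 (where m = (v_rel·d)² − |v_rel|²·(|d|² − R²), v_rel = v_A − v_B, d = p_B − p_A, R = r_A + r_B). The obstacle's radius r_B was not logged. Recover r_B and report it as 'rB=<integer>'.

m = 1408
d = (16, 0);  v_rel = (-5, -1),  |v_rel|² = 26
v_rel×d = (-5)·(0) − (-1)·(16) = 16
since m = R²·26 − 16²:  R² = (256 + 1408) / 26 = 64
R = √64 = 8  ⇒  r_B = 8 − 3 = 5

rB=5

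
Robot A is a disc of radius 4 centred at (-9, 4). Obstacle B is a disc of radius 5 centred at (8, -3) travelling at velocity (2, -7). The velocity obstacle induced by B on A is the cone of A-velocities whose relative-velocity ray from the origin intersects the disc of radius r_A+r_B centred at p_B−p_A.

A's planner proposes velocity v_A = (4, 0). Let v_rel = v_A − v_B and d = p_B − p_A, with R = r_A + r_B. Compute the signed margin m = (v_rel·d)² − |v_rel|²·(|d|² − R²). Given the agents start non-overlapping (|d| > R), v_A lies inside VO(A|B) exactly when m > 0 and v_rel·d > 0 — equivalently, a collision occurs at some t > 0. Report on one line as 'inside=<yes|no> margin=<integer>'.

d = (17, -7),  |d|² = 338;  R = 4+5 = 9,  c = 338−9² = 257
v_rel = (2, 7),  |v_rel|² = 53;  v_rel·d = (2)·(17) + (7)·(-7) = -15
53·t² + 30·t + 257 = 0  ⇒  m = (-15)² − 53·257 = -13396
m = -13396 < 0,  v_rel·d = -15 < 0  ⇒  outside

inside=no margin=-13396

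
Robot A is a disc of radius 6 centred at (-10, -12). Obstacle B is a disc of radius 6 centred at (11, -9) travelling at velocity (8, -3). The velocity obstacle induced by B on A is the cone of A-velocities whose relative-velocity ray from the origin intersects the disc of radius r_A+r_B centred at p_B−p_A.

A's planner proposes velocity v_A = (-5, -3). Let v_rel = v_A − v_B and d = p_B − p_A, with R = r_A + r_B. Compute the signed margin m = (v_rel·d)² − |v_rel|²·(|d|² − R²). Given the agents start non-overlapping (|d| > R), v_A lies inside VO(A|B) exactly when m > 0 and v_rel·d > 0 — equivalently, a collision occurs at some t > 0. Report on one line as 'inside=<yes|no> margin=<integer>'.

d = (21, 3),  |d|² = 450;  R = 6+6 = 12,  c = 450−12² = 306
v_rel = (-13, 0),  |v_rel|² = 169;  v_rel·d = (-13)·(21) + (0)·(3) = -273
169·t² + 546·t + 306 = 0  ⇒  m = (-273)² − 169·306 = 22815
m = 22815 > 0,  v_rel·d = -273 < 0  ⇒  outside

inside=no margin=22815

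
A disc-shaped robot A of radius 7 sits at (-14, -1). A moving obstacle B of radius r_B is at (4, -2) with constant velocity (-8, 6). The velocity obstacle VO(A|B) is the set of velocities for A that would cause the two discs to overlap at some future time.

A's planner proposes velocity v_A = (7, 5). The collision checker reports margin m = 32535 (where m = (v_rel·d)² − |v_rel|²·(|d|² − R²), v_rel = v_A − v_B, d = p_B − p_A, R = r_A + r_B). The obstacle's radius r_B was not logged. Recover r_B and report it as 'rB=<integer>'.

m = 32535
d = (18, -1);  v_rel = (15, -1),  |v_rel|² = 226
v_rel×d = (15)·(-1) − (-1)·(18) = 3
since m = R²·226 − 3²:  R² = (9 + 32535) / 226 = 144
R = √144 = 12  ⇒  r_B = 12 − 7 = 5

rB=5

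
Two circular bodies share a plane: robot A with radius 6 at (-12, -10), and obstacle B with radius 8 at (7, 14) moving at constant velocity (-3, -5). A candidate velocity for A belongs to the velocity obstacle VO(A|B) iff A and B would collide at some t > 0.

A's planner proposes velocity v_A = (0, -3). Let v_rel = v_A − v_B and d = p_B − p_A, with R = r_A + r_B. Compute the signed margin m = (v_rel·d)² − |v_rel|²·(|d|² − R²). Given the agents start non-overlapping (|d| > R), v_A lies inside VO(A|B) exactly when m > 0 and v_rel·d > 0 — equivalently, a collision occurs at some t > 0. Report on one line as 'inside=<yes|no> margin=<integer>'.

d = (19, 24),  |d|² = 937;  R = 6+8 = 14,  c = 937−14² = 741
v_rel = (3, 2),  |v_rel|² = 13;  v_rel·d = (3)·(19) + (2)·(24) = 105
13·t² − 210·t + 741 = 0  ⇒  m = 105² − 13·741 = 1392
m = 1392 > 0,  v_rel·d = 105 > 0  ⇒  inside

inside=yes margin=1392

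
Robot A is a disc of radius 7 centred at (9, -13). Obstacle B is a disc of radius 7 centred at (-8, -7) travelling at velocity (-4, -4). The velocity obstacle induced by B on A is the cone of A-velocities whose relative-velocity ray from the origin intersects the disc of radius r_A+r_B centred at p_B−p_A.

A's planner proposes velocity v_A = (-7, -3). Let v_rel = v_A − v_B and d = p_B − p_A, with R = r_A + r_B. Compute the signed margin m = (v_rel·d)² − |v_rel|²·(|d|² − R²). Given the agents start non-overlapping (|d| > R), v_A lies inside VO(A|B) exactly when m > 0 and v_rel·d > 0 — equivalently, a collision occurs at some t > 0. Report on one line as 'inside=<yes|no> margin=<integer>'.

d = (-17, 6),  |d|² = 325;  R = 7+7 = 14,  c = 325−14² = 129
v_rel = (-3, 1),  |v_rel|² = 10;  v_rel·d = (-3)·(-17) + (1)·(6) = 57
10·t² − 114·t + 129 = 0  ⇒  m = 57² − 10·129 = 1959
m = 1959 > 0,  v_rel·d = 57 > 0  ⇒  inside

inside=yes margin=1959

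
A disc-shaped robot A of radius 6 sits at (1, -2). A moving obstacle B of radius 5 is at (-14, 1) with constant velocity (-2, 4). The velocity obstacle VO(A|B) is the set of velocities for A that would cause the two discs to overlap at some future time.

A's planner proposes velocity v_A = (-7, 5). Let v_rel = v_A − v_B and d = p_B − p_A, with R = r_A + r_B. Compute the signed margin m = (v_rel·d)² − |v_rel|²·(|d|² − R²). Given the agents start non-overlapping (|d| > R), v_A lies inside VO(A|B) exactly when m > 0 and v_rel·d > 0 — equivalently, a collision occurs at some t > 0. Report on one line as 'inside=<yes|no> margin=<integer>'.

d = (-15, 3),  |d|² = 234;  R = 6+5 = 11,  c = 234−11² = 113
v_rel = (-5, 1),  |v_rel|² = 26;  v_rel·d = (-5)·(-15) + (1)·(3) = 78
26·t² − 156·t + 113 = 0  ⇒  m = 78² − 26·113 = 3146
m = 3146 > 0,  v_rel·d = 78 > 0  ⇒  inside

inside=yes margin=3146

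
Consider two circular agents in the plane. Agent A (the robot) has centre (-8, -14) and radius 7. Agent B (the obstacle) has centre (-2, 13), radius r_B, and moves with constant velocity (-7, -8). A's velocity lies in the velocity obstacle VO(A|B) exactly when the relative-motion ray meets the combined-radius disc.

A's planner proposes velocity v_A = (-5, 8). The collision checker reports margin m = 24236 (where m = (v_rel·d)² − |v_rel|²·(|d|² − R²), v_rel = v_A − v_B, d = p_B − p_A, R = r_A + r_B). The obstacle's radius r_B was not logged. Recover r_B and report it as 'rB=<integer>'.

m = 24236
d = (6, 27);  v_rel = (2, 16),  |v_rel|² = 260
v_rel×d = (2)·(27) − (16)·(6) = -42
since m = R²·260 − (-42)²:  R² = (1764 + 24236) / 260 = 100
R = √100 = 10  ⇒  r_B = 10 − 7 = 3

rB=3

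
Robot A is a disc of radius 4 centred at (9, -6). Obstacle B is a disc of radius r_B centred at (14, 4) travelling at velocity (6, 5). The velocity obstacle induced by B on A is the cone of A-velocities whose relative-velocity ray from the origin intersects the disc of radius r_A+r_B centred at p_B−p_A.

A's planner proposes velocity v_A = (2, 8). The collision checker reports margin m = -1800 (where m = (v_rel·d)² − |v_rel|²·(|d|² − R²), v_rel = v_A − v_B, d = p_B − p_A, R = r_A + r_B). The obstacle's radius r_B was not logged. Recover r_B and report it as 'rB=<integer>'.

m = -1800
d = (5, 10);  v_rel = (-4, 3),  |v_rel|² = 25
v_rel×d = (-4)·(10) − (3)·(5) = -55
since m = R²·25 − (-55)²:  R² = (3025 + -1800) / 25 = 49
R = √49 = 7  ⇒  r_B = 7 − 4 = 3

rB=3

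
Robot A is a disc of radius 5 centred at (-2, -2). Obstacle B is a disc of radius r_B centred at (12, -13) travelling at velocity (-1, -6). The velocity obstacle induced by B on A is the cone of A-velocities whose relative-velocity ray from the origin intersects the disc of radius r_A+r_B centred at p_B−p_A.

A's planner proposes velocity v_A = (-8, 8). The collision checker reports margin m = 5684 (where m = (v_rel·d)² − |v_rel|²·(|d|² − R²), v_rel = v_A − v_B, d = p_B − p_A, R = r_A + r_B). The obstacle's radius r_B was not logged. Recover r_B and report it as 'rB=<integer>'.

m = 5684
d = (14, -11);  v_rel = (-7, 14),  |v_rel|² = 245
v_rel×d = (-7)·(-11) − (14)·(14) = -119
since m = R²·245 − (-119)²:  R² = (14161 + 5684) / 245 = 81
R = √81 = 9  ⇒  r_B = 9 − 5 = 4

rB=4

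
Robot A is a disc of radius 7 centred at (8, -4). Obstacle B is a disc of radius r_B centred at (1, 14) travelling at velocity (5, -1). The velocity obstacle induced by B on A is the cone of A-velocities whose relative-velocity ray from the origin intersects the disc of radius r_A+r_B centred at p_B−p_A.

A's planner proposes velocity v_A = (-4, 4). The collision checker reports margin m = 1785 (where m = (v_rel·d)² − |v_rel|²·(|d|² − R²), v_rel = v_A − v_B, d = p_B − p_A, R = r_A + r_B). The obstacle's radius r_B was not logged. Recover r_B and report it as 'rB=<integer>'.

m = 1785
d = (-7, 18);  v_rel = (-9, 5),  |v_rel|² = 106
v_rel×d = (-9)·(18) − (5)·(-7) = -127
since m = R²·106 − (-127)²:  R² = (16129 + 1785) / 106 = 169
R = √169 = 13  ⇒  r_B = 13 − 7 = 6

rB=6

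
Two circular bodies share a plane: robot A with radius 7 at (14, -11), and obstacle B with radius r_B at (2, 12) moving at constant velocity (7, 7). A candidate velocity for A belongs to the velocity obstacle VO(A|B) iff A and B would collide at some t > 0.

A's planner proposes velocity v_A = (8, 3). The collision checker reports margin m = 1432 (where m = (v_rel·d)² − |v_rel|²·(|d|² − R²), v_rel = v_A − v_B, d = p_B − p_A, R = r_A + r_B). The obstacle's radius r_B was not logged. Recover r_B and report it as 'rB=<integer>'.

m = 1432
d = (-12, 23);  v_rel = (1, -4),  |v_rel|² = 17
v_rel×d = (1)·(23) − (-4)·(-12) = -25
since m = R²·17 − (-25)²:  R² = (625 + 1432) / 17 = 121
R = √121 = 11  ⇒  r_B = 11 − 7 = 4

rB=4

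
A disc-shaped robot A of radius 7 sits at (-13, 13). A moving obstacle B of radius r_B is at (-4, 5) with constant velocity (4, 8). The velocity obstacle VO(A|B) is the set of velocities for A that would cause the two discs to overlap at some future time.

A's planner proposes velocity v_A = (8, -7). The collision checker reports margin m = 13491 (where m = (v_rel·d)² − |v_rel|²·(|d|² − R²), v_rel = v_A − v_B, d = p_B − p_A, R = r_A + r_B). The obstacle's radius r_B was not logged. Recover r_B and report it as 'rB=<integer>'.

m = 13491
d = (9, -8);  v_rel = (4, -15),  |v_rel|² = 241
v_rel×d = (4)·(-8) − (-15)·(9) = 103
since m = R²·241 − 103²:  R² = (10609 + 13491) / 241 = 100
R = √100 = 10  ⇒  r_B = 10 − 7 = 3

rB=3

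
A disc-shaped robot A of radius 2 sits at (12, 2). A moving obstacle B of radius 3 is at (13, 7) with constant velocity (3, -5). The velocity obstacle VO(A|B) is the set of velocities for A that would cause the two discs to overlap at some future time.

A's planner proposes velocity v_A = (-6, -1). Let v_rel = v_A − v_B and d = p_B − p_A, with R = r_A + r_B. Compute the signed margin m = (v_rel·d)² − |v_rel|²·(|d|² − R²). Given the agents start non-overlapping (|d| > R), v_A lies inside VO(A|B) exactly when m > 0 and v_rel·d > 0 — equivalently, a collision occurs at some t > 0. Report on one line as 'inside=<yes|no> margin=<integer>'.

d = (1, 5),  |d|² = 26;  R = 2+3 = 5,  c = 26−5² = 1
v_rel = (-9, 4),  |v_rel|² = 97;  v_rel·d = (-9)·(1) + (4)·(5) = 11
97·t² − 22·t + 1 = 0  ⇒  m = 11² − 97·1 = 24
m = 24 > 0,  v_rel·d = 11 > 0  ⇒  inside

inside=yes margin=24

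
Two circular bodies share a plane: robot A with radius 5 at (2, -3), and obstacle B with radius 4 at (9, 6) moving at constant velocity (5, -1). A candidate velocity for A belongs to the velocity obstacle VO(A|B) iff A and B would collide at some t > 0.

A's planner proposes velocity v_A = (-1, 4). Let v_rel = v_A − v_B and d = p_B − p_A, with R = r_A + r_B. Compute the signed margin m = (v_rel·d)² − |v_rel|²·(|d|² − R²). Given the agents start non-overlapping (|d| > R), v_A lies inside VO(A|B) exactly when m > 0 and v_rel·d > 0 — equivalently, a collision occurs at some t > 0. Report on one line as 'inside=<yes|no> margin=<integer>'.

d = (7, 9),  |d|² = 130;  R = 5+4 = 9,  c = 130−9² = 49
v_rel = (-6, 5),  |v_rel|² = 61;  v_rel·d = (-6)·(7) + (5)·(9) = 3
61·t² − 6·t + 49 = 0  ⇒  m = 3² − 61·49 = -2980
m = -2980 < 0,  v_rel·d = 3 > 0  ⇒  outside

inside=no margin=-2980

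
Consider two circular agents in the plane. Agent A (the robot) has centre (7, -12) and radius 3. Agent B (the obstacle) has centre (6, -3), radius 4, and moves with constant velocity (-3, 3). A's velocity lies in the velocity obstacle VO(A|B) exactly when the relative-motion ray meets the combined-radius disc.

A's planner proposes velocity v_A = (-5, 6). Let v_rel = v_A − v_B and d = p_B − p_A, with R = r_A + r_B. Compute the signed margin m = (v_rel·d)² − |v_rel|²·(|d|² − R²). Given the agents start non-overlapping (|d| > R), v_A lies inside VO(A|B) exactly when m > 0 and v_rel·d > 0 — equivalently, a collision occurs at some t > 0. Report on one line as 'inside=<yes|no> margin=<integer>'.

d = (-1, 9),  |d|² = 82;  R = 3+4 = 7,  c = 82−7² = 33
v_rel = (-2, 3),  |v_rel|² = 13;  v_rel·d = (-2)·(-1) + (3)·(9) = 29
13·t² − 58·t + 33 = 0  ⇒  m = 29² − 13·33 = 412
m = 412 > 0,  v_rel·d = 29 > 0  ⇒  inside

inside=yes margin=412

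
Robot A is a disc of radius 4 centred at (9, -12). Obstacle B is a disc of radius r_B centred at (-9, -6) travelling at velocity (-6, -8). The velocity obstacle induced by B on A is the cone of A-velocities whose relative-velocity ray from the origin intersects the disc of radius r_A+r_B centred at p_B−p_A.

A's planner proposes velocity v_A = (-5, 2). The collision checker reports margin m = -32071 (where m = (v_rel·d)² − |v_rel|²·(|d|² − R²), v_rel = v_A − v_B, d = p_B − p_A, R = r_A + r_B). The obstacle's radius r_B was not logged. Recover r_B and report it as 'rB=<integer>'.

m = -32071
d = (-18, 6);  v_rel = (1, 10),  |v_rel|² = 101
v_rel×d = (1)·(6) − (10)·(-18) = 186
since m = R²·101 − 186²:  R² = (34596 + -32071) / 101 = 25
R = √25 = 5  ⇒  r_B = 5 − 4 = 1

rB=1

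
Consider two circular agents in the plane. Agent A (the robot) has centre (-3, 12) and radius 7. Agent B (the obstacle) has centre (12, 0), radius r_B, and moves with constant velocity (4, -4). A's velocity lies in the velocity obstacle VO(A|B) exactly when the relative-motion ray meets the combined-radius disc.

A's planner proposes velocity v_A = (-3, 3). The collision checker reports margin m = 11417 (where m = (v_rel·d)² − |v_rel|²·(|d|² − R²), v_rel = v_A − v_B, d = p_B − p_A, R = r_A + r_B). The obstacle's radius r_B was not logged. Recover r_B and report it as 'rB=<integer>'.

m = 11417
d = (15, -12);  v_rel = (-7, 7),  |v_rel|² = 98
v_rel×d = (-7)·(-12) − (7)·(15) = -21
since m = R²·98 − (-21)²:  R² = (441 + 11417) / 98 = 121
R = √121 = 11  ⇒  r_B = 11 − 7 = 4

rB=4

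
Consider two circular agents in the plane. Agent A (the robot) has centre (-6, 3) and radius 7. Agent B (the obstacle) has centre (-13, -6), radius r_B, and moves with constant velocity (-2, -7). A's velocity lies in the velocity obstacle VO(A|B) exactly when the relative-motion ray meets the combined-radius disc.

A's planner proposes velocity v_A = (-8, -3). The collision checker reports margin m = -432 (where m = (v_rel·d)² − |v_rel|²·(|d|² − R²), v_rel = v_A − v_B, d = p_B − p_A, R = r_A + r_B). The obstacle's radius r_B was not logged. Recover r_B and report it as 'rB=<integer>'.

m = -432
d = (-7, -9);  v_rel = (-6, 4),  |v_rel|² = 52
v_rel×d = (-6)·(-9) − (4)·(-7) = 82
since m = R²·52 − 82²:  R² = (6724 + -432) / 52 = 121
R = √121 = 11  ⇒  r_B = 11 − 7 = 4

rB=4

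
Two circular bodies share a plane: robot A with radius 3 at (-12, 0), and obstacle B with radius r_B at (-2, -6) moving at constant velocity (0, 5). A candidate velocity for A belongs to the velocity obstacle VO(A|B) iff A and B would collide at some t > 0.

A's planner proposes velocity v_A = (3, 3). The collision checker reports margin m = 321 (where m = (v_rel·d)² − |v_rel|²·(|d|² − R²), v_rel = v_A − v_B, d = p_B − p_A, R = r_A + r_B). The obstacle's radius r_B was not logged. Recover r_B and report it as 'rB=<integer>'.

m = 321
d = (10, -6);  v_rel = (3, -2),  |v_rel|² = 13
v_rel×d = (3)·(-6) − (-2)·(10) = 2
since m = R²·13 − 2²:  R² = (4 + 321) / 13 = 25
R = √25 = 5  ⇒  r_B = 5 − 3 = 2

rB=2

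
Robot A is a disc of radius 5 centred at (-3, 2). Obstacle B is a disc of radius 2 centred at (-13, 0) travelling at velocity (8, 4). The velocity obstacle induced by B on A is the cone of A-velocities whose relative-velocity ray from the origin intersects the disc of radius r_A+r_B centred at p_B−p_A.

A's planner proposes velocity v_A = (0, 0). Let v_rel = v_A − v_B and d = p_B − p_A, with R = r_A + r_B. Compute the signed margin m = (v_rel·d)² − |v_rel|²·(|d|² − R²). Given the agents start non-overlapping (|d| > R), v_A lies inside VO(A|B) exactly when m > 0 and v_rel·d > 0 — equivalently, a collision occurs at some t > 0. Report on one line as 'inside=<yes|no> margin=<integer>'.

d = (-10, -2),  |d|² = 104;  R = 5+2 = 7,  c = 104−7² = 55
v_rel = (-8, -4),  |v_rel|² = 80;  v_rel·d = (-8)·(-10) + (-4)·(-2) = 88
80·t² − 176·t + 55 = 0  ⇒  m = 88² − 80·55 = 3344
m = 3344 > 0,  v_rel·d = 88 > 0  ⇒  inside

inside=yes margin=3344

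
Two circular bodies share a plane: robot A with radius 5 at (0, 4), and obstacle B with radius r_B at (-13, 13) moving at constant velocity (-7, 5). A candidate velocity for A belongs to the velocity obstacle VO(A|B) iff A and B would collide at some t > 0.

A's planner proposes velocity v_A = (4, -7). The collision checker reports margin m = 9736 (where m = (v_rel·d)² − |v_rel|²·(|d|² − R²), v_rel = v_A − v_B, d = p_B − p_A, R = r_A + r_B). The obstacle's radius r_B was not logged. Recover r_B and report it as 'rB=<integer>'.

m = 9736
d = (-13, 9);  v_rel = (11, -12),  |v_rel|² = 265
v_rel×d = (11)·(9) − (-12)·(-13) = -57
since m = R²·265 − (-57)²:  R² = (3249 + 9736) / 265 = 49
R = √49 = 7  ⇒  r_B = 7 − 5 = 2

rB=2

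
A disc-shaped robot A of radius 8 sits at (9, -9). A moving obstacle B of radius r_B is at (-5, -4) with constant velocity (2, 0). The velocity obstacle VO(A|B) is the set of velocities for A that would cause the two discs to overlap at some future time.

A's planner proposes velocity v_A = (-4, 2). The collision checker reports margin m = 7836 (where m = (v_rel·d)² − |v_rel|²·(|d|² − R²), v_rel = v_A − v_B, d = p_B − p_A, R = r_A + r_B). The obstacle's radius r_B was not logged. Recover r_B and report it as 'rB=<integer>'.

m = 7836
d = (-14, 5);  v_rel = (-6, 2),  |v_rel|² = 40
v_rel×d = (-6)·(5) − (2)·(-14) = -2
since m = R²·40 − (-2)²:  R² = (4 + 7836) / 40 = 196
R = √196 = 14  ⇒  r_B = 14 − 8 = 6

rB=6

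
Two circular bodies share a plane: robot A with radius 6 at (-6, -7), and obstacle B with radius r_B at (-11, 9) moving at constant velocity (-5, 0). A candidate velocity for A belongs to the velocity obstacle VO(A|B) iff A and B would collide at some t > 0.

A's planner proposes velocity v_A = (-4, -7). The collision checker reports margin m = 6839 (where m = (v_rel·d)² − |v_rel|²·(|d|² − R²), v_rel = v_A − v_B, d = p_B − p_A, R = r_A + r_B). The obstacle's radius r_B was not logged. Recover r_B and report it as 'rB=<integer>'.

m = 6839
d = (-5, 16);  v_rel = (1, -7),  |v_rel|² = 50
v_rel×d = (1)·(16) − (-7)·(-5) = -19
since m = R²·50 − (-19)²:  R² = (361 + 6839) / 50 = 144
R = √144 = 12  ⇒  r_B = 12 − 6 = 6

rB=6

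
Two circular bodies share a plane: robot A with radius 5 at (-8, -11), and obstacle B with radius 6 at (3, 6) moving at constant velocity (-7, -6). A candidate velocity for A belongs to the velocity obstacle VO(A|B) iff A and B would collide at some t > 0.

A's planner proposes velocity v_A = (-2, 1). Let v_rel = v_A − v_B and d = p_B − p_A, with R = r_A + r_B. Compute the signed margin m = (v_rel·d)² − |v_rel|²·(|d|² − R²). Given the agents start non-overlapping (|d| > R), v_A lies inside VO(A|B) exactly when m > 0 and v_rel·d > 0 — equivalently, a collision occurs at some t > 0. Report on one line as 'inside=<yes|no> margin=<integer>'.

d = (11, 17),  |d|² = 410;  R = 5+6 = 11,  c = 410−11² = 289
v_rel = (5, 7),  |v_rel|² = 74;  v_rel·d = (5)·(11) + (7)·(17) = 174
74·t² − 348·t + 289 = 0  ⇒  m = 174² − 74·289 = 8890
m = 8890 > 0,  v_rel·d = 174 > 0  ⇒  inside

inside=yes margin=8890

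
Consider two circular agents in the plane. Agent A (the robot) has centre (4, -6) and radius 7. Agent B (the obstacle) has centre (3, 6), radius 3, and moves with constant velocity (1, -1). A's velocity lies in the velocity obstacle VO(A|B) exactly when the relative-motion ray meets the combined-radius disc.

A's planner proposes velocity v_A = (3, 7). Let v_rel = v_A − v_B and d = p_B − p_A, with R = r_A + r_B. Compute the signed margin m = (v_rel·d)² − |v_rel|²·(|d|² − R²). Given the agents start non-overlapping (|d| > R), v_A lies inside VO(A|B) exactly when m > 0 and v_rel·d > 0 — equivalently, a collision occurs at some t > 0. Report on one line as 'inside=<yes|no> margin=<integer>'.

d = (-1, 12),  |d|² = 145;  R = 7+3 = 10,  c = 145−10² = 45
v_rel = (2, 8),  |v_rel|² = 68;  v_rel·d = (2)·(-1) + (8)·(12) = 94
68·t² − 188·t + 45 = 0  ⇒  m = 94² − 68·45 = 5776
m = 5776 > 0,  v_rel·d = 94 > 0  ⇒  inside

inside=yes margin=5776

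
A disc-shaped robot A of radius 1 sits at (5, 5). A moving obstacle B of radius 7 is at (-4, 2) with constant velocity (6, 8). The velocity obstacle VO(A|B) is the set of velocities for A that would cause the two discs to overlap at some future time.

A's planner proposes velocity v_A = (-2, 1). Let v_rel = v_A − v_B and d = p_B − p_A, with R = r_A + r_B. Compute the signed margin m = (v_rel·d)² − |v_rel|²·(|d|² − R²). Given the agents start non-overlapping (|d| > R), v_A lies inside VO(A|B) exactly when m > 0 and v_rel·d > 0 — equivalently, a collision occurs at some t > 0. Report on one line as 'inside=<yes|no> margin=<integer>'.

d = (-9, -3),  |d|² = 90;  R = 1+7 = 8,  c = 90−8² = 26
v_rel = (-8, -7),  |v_rel|² = 113;  v_rel·d = (-8)·(-9) + (-7)·(-3) = 93
113·t² − 186·t + 26 = 0  ⇒  m = 93² − 113·26 = 5711
m = 5711 > 0,  v_rel·d = 93 > 0  ⇒  inside

inside=yes margin=5711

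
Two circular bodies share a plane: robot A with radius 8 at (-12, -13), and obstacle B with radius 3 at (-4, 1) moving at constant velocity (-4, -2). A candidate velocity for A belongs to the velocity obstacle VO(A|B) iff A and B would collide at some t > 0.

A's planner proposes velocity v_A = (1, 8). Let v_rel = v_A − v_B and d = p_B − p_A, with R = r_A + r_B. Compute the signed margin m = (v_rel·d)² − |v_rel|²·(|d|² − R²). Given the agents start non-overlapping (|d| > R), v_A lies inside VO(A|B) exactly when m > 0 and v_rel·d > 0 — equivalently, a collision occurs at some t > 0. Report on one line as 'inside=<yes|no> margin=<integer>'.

d = (8, 14),  |d|² = 260;  R = 8+3 = 11,  c = 260−11² = 139
v_rel = (5, 10),  |v_rel|² = 125;  v_rel·d = (5)·(8) + (10)·(14) = 180
125·t² − 360·t + 139 = 0  ⇒  m = 180² − 125·139 = 15025
m = 15025 > 0,  v_rel·d = 180 > 0  ⇒  inside

inside=yes margin=15025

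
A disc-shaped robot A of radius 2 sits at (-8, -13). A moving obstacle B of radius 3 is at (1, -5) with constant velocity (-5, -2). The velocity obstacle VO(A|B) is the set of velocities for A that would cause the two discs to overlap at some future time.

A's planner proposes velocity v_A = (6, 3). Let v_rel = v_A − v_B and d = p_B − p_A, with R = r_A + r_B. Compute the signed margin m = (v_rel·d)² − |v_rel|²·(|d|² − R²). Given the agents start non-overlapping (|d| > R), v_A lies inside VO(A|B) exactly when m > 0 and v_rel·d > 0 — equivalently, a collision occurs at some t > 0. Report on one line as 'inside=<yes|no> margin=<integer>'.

d = (9, 8),  |d|² = 145;  R = 2+3 = 5,  c = 145−5² = 120
v_rel = (11, 5),  |v_rel|² = 146;  v_rel·d = (11)·(9) + (5)·(8) = 139
146·t² − 278·t + 120 = 0  ⇒  m = 139² − 146·120 = 1801
m = 1801 > 0,  v_rel·d = 139 > 0  ⇒  inside

inside=yes margin=1801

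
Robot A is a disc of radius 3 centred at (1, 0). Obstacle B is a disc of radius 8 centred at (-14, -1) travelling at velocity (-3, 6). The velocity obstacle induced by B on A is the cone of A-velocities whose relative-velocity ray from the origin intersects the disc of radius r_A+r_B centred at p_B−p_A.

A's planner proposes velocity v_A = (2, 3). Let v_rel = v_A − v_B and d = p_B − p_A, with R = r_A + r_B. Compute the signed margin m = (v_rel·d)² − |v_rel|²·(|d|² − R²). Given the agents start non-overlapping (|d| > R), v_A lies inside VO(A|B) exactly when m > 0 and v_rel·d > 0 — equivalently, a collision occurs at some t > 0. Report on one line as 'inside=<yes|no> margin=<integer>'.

d = (-15, -1),  |d|² = 226;  R = 3+8 = 11,  c = 226−11² = 105
v_rel = (5, -3),  |v_rel|² = 34;  v_rel·d = (5)·(-15) + (-3)·(-1) = -72
34·t² + 144·t + 105 = 0  ⇒  m = (-72)² − 34·105 = 1614
m = 1614 > 0,  v_rel·d = -72 < 0  ⇒  outside

inside=no margin=1614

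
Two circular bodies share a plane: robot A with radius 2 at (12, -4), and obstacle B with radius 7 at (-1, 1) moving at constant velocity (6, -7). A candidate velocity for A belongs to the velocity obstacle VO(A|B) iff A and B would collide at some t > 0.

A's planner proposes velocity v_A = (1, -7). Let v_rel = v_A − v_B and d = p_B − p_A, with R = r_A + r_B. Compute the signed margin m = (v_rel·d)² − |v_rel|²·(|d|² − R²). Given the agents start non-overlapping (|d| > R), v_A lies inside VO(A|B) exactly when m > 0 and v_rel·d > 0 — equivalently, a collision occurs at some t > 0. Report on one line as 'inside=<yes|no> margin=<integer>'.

d = (-13, 5),  |d|² = 194;  R = 2+7 = 9,  c = 194−9² = 113
v_rel = (-5, 0),  |v_rel|² = 25;  v_rel·d = (-5)·(-13) + (0)·(5) = 65
25·t² − 130·t + 113 = 0  ⇒  m = 65² − 25·113 = 1400
m = 1400 > 0,  v_rel·d = 65 > 0  ⇒  inside

inside=yes margin=1400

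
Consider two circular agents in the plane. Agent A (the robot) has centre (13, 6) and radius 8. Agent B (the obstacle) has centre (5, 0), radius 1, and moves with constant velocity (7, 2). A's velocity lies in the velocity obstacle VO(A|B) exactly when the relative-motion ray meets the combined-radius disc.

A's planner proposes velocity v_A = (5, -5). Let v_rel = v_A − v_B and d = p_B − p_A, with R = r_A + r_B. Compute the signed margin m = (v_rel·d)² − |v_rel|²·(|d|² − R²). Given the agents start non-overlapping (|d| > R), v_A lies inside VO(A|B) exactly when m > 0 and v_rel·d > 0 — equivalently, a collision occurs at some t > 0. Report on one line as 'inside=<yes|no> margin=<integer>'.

d = (-8, -6),  |d|² = 100;  R = 8+1 = 9,  c = 100−9² = 19
v_rel = (-2, -7),  |v_rel|² = 53;  v_rel·d = (-2)·(-8) + (-7)·(-6) = 58
53·t² − 116·t + 19 = 0  ⇒  m = 58² − 53·19 = 2357
m = 2357 > 0,  v_rel·d = 58 > 0  ⇒  inside

inside=yes margin=2357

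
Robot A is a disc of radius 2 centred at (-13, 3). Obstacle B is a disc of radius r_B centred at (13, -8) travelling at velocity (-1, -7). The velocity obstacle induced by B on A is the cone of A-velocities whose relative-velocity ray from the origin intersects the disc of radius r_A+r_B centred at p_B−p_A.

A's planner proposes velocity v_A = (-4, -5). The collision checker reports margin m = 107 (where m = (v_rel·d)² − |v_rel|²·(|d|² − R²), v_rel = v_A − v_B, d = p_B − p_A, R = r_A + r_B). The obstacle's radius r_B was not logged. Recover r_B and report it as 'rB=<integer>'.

m = 107
d = (26, -11);  v_rel = (-3, 2),  |v_rel|² = 13
v_rel×d = (-3)·(-11) − (2)·(26) = -19
since m = R²·13 − (-19)²:  R² = (361 + 107) / 13 = 36
R = √36 = 6  ⇒  r_B = 6 − 2 = 4

rB=4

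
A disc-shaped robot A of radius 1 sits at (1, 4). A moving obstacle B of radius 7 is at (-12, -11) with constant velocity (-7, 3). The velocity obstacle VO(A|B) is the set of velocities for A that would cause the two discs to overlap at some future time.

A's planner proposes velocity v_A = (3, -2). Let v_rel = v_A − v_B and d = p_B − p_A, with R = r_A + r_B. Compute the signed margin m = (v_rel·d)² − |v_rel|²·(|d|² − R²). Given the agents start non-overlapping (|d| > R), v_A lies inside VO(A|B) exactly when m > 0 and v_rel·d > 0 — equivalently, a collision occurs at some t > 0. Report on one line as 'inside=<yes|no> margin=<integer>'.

d = (-13, -15),  |d|² = 394;  R = 1+7 = 8,  c = 394−8² = 330
v_rel = (10, -5),  |v_rel|² = 125;  v_rel·d = (10)·(-13) + (-5)·(-15) = -55
125·t² + 110·t + 330 = 0  ⇒  m = (-55)² − 125·330 = -38225
m = -38225 < 0,  v_rel·d = -55 < 0  ⇒  outside

inside=no margin=-38225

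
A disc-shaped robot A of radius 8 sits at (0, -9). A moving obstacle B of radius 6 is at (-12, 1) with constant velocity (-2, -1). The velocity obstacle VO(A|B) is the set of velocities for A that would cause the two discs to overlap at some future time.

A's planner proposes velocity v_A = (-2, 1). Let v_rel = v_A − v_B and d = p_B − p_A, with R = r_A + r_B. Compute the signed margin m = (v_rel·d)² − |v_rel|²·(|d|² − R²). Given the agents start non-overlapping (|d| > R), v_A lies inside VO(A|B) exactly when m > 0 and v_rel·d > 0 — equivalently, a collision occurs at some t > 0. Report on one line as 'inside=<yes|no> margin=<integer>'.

d = (-12, 10),  |d|² = 244;  R = 8+6 = 14,  c = 244−14² = 48
v_rel = (0, 2),  |v_rel|² = 4;  v_rel·d = (0)·(-12) + (2)·(10) = 20
4·t² − 40·t + 48 = 0  ⇒  m = 20² − 4·48 = 208
m = 208 > 0,  v_rel·d = 20 > 0  ⇒  inside

inside=yes margin=208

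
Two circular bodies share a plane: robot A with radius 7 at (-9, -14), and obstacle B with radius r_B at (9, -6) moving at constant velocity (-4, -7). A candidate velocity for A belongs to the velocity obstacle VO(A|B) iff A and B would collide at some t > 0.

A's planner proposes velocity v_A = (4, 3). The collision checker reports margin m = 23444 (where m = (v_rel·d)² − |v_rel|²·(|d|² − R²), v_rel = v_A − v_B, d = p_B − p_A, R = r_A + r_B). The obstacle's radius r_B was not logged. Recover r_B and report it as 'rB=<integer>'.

m = 23444
d = (18, 8);  v_rel = (8, 10),  |v_rel|² = 164
v_rel×d = (8)·(8) − (10)·(18) = -116
since m = R²·164 − (-116)²:  R² = (13456 + 23444) / 164 = 225
R = √225 = 15  ⇒  r_B = 15 − 7 = 8

rB=8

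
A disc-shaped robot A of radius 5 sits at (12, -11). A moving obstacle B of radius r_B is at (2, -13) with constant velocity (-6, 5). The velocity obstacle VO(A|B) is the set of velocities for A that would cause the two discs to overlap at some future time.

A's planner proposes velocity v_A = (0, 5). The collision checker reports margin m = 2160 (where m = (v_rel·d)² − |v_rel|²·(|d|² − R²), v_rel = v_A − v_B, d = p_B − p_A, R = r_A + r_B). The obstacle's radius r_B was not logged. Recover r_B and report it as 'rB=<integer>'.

m = 2160
d = (-10, -2);  v_rel = (6, 0),  |v_rel|² = 36
v_rel×d = (6)·(-2) − (0)·(-10) = -12
since m = R²·36 − (-12)²:  R² = (144 + 2160) / 36 = 64
R = √64 = 8  ⇒  r_B = 8 − 5 = 3

rB=3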